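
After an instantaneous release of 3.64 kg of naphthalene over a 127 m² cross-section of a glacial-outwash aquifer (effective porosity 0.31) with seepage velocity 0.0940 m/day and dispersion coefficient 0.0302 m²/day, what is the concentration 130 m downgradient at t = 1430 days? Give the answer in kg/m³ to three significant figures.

0.00354 kg/m³

For an instantaneous plane source, C(x,t) = M/(n_e·A·√(4πDt)) · exp(−(x−vt)²/(4Dt)), with n_e·A the pore (flow) area.
Plume center vt = 0.0940 × 1430 = 134.42 m, so the well at 130 m is 4.42 m upgradient of the peak.
√(4πDt) = 23.30 m, giving peak height M/(n_e·A·√(4πDt)) = 3.64/(0.31 × 127 × 23.30) = 0.003968 kg/m³.
(x−vt)²/(4Dt) = (-4.42)²/(4 × 0.0302 × 1430) = 0.1131; exp(−0.1131) = 0.8931.
C = 0.003968 × 0.8931 = 0.00354 kg/m³.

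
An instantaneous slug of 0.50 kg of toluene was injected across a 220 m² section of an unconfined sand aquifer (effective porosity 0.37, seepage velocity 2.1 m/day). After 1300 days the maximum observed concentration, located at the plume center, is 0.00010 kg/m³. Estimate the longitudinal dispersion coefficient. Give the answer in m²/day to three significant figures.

At the plume center C_max = M/(n_e·A·√(4πDt)), so D = M²/(4πt·(n_e·A·C_max)²).
n_e·A·C_max = 0.37 × 220 × 0.00010 = 0.008140 kg/m.
D = 0.50²/(4π × 1300 × 0.008140²) = 0.231 m²/day.

0.231 m²/day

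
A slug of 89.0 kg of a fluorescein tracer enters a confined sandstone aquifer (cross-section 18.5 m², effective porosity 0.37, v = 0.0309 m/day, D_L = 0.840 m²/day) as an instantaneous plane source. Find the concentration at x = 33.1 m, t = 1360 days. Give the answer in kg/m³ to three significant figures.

0.107 kg/m³

For an instantaneous plane source, C(x,t) = M/(n_e·A·√(4πDt)) · exp(−(x−vt)²/(4Dt)), with n_e·A the pore (flow) area.
Plume center vt = 0.0309 × 1360 = 42.024 m, so the well at 33.1 m is 8.924 m upgradient of the peak.
√(4πDt) = 119.8 m, giving peak height M/(n_e·A·√(4πDt)) = 89.0/(0.37 × 18.5 × 119.8) = 0.1085 kg/m³.
(x−vt)²/(4Dt) = (-8.924)²/(4 × 0.840 × 1360) = 0.01743; exp(−0.01743) = 0.9827.
C = 0.1085 × 0.9827 = 0.107 kg/m³.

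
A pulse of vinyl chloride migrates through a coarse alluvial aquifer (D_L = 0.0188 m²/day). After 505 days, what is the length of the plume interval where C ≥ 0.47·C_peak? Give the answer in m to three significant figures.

10.7 m

The plume is Gaussian with σ = √(2Dt) = √(2 × 0.0188 × 505) = 4.358 m.
C/C_peak = exp(−Δx²/(2σ²)) = 0.47 ⇒ Δx = σ·√(−2 ln 0.47) = 4.358 × 1.229 = 5.356 m.
Width = 2Δx = 10.7 m.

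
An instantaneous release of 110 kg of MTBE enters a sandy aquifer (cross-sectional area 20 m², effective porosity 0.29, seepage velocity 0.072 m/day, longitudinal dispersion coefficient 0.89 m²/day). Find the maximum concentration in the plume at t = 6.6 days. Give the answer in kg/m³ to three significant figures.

The peak of an instantaneous 1D plume sits at x = vt; there the Gaussian factor is 1 and C_max = M/(n_e·A·√(4πDt)), where n_e·A is the pore area the mass is dissolved in.
√(4πDt) = √(4π × 0.89 × 6.6) = 8.592 m, so C_max = 110/(0.29 × 20 × 8.592) = 2.21 kg/m³.

2.21 kg/m³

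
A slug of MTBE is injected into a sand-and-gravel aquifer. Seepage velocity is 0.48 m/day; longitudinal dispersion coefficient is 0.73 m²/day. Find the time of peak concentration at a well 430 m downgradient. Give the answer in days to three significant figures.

893 days

For the 1D instantaneous-source solution, setting ∂C/∂t = 0 at fixed x gives v²t² + 2Dt − x² = 0, so t = (√(D² + v²x²) − D)/v².
√(D² + v²x²) = √(0.73² + 0.48² × 430²) = 206.4; v² = 0.2304.
t = (206.4 − 0.73)/0.2304 = 893 days (vs. the pure-advection estimate x/v = 896 d).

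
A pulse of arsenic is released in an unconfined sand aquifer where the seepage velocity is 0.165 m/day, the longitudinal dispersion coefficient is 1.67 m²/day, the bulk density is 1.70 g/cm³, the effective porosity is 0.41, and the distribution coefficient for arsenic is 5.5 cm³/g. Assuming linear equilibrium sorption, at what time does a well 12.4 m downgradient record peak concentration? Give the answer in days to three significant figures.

Retardation factor R = 1 + ρ_b·K_d/n = 1 + 1.70 × 5.5/0.41 = 23.80.
Sorption retards both mechanisms: v_R = v/R = 0.006933 m/day, D_R = D/R = 0.07017 m²/day.
Peak time from v_R²t² + 2D_R t − x² = 0: t = (√(D_R² + v_R²x²) − D_R)/v_R².
√(D_R² + v_R²x²) = √(0.07017² + 0.006933² × 12.4²) = 0.1110; v_R² = 4.807e-05.
t = (0.1110 − 0.07017)/4.807e-05 = 849 days.

849 days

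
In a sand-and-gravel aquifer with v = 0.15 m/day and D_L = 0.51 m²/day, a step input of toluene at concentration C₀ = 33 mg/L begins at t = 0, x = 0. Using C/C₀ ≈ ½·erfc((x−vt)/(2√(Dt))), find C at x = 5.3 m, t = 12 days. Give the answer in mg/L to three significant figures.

For a continuous step input, C/C₀ ≈ ½·erfc((x−vt)/(2√(Dt))).
vt = 0.15 × 12 = 1.8 m and 2√(Dt) = 2√(0.51 × 12) = 4.948 m.
Argument (x−vt)/(2√(Dt)) = (5.3 − 1.8)/4.948 = 0.7074; ½·erfc(0.7074) = 0.1586.
C = 33 × 0.1586 = 5.23 mg/L.

5.23 mg/L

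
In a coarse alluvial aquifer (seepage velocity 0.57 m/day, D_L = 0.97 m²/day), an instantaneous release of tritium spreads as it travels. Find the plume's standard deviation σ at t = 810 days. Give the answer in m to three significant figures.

39.6 m

Dispersive spreading gives a Gaussian with σ² = 2Dt; advection only shifts the center.
σ = √(2 × 0.97 × 810) = 39.6 m.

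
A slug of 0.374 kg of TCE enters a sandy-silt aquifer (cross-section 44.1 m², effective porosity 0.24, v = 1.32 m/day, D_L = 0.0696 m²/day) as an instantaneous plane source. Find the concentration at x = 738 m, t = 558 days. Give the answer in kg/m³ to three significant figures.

0.00158 kg/m³

For an instantaneous plane source, C(x,t) = M/(n_e·A·√(4πDt)) · exp(−(x−vt)²/(4Dt)), with n_e·A the pore (flow) area.
Plume center vt = 1.32 × 558 = 736.56 m, so the well at 738 m is 1.44 m downgradient of the peak.
√(4πDt) = 22.09 m, giving peak height M/(n_e·A·√(4πDt)) = 0.374/(0.24 × 44.1 × 22.09) = 0.001600 kg/m³.
(x−vt)²/(4Dt) = (1.44)²/(4 × 0.0696 × 558) = 0.01335; exp(−0.01335) = 0.9867.
C = 0.001600 × 0.9867 = 0.00158 kg/m³.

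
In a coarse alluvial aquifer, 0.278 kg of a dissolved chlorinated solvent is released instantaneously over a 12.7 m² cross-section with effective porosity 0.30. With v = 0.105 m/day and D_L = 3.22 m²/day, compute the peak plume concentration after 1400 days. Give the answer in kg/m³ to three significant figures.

0.000307 kg/m³

The peak of an instantaneous 1D plume sits at x = vt; there the Gaussian factor is 1 and C_max = M/(n_e·A·√(4πDt)), where n_e·A is the pore area the mass is dissolved in.
√(4πDt) = √(4π × 3.22 × 1400) = 238.0 m, so C_max = 0.278/(0.30 × 12.7 × 238.0) = 0.000307 kg/m³.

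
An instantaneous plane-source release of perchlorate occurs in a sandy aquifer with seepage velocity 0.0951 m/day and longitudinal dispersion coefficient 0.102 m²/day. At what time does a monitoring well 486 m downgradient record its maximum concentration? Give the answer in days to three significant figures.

For the 1D instantaneous-source solution, setting ∂C/∂t = 0 at fixed x gives v²t² + 2Dt − x² = 0, so t = (√(D² + v²x²) − D)/v².
√(D² + v²x²) = √(0.102² + 0.0951² × 486²) = 46.22; v² = 0.00904401.
t = (46.22 − 0.102)/0.00904401 = 5100 days (vs. the pure-advection estimate x/v = 5110 d).

5100 days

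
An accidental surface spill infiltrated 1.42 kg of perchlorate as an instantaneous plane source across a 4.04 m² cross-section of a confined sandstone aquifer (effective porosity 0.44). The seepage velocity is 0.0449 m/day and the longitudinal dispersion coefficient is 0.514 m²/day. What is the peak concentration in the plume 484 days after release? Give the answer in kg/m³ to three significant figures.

0.0143 kg/m³

The peak of an instantaneous 1D plume sits at x = vt; there the Gaussian factor is 1 and C_max = M/(n_e·A·√(4πDt)), where n_e·A is the pore area the mass is dissolved in.
√(4πDt) = √(4π × 0.514 × 484) = 55.91 m, so C_max = 1.42/(0.44 × 4.04 × 55.91) = 0.0143 kg/m³.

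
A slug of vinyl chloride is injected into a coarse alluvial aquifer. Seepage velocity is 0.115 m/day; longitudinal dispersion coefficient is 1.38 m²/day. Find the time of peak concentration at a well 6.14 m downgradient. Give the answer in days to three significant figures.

For the 1D instantaneous-source solution, setting ∂C/∂t = 0 at fixed x gives v²t² + 2Dt − x² = 0, so t = (√(D² + v²x²) − D)/v².
√(D² + v²x²) = √(1.38² + 0.115² × 6.14²) = 1.550; v² = 0.013225.
t = (1.550 − 1.38)/0.013225 = 12.9 days (vs. the pure-advection estimate x/v = 53.4 d).

12.9 days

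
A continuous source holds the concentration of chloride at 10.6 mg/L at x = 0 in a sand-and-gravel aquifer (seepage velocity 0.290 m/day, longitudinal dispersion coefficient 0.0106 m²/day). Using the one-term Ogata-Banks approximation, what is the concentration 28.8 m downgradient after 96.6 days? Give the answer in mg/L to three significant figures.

3.09 mg/L

For a continuous step input, C/C₀ ≈ ½·erfc((x−vt)/(2√(Dt))).
vt = 0.290 × 96.6 = 28.014 m and 2√(Dt) = 2√(0.0106 × 96.6) = 2.024 m.
Argument (x−vt)/(2√(Dt)) = (28.8 − 28.014)/2.024 = 0.3883; ½·erfc(0.3883) = 0.2915.
C = 10.6 × 0.2915 = 3.09 mg/L.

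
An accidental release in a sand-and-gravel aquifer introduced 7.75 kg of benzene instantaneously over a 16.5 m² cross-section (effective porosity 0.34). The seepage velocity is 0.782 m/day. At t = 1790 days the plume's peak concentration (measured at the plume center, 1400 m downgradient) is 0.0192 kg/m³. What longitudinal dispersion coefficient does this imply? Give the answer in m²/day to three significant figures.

At the plume center C_max = M/(n_e·A·√(4πDt)), so D = M²/(4πt·(n_e·A·C_max)²).
n_e·A·C_max = 0.34 × 16.5 × 0.0192 = 0.1077 kg/m.
D = 7.75²/(4π × 1790 × 0.1077²) = 0.230 m²/day.

0.230 m²/day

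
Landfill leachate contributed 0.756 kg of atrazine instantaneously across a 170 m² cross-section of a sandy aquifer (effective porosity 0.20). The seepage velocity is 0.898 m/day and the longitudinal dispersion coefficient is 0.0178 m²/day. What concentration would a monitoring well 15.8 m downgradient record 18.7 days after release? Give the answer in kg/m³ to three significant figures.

0.00519 kg/m³

For an instantaneous plane source, C(x,t) = M/(n_e·A·√(4πDt)) · exp(−(x−vt)²/(4Dt)), with n_e·A the pore (flow) area.
Plume center vt = 0.898 × 18.7 = 16.7926 m, so the well at 15.8 m is 0.9926 m upgradient of the peak.
√(4πDt) = 2.045 m, giving peak height M/(n_e·A·√(4πDt)) = 0.756/(0.20 × 170 × 2.045) = 0.01087 kg/m³.
(x−vt)²/(4Dt) = (-0.9926)²/(4 × 0.0178 × 18.7) = 0.7400; exp(−0.7400) = 0.4771.
C = 0.01087 × 0.4771 = 0.00519 kg/m³.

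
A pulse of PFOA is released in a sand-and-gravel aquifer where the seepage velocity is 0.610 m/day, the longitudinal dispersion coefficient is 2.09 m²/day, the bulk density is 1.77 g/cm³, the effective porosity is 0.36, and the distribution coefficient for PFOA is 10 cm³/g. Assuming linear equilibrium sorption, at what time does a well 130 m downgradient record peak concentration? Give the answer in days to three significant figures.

10400 days

Retardation factor R = 1 + ρ_b·K_d/n = 1 + 1.77 × 10/0.36 = 50.17.
Sorption retards both mechanisms: v_R = v/R = 0.01216 m/day, D_R = D/R = 0.04166 m²/day.
Peak time from v_R²t² + 2D_R t − x² = 0: t = (√(D_R² + v_R²x²) − D_R)/v_R².
√(D_R² + v_R²x²) = √(0.04166² + 0.01216² × 130²) = 1.581; v_R² = 0.0001479.
t = (1.581 − 0.04166)/0.0001479 = 10400 days.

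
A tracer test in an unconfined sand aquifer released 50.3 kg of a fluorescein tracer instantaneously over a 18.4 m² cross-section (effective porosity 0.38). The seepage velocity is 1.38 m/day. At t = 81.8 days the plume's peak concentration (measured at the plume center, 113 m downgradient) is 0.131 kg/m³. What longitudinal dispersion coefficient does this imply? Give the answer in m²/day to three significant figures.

At the plume center C_max = M/(n_e·A·√(4πDt)), so D = M²/(4πt·(n_e·A·C_max)²).
n_e·A·C_max = 0.38 × 18.4 × 0.131 = 0.9160 kg/m.
D = 50.3²/(4π × 81.8 × 0.9160²) = 2.93 m²/day.

2.93 m²/day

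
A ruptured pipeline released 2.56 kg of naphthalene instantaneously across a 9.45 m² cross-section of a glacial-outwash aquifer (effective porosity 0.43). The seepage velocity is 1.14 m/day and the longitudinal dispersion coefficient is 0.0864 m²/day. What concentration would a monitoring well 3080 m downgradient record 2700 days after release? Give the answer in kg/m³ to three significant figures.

For an instantaneous plane source, C(x,t) = M/(n_e·A·√(4πDt)) · exp(−(x−vt)²/(4Dt)), with n_e·A the pore (flow) area.
Plume center vt = 1.14 × 2700 = 3078 m, so the well at 3080 m is 2 m downgradient of the peak.
√(4πDt) = 54.14 m, giving peak height M/(n_e·A·√(4πDt)) = 2.56/(0.43 × 9.45 × 54.14) = 0.01164 kg/m³.
(x−vt)²/(4Dt) = (2)²/(4 × 0.0864 × 2700) = 0.004287; exp(−0.004287) = 0.9957.
C = 0.01164 × 0.9957 = 0.0116 kg/m³.

0.0116 kg/m³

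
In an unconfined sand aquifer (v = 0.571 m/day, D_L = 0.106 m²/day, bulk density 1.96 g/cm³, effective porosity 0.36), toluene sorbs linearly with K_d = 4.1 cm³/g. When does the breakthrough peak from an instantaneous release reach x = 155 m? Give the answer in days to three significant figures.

Retardation factor R = 1 + ρ_b·K_d/n = 1 + 1.96 × 4.1/0.36 = 23.32.
Sorption retards both mechanisms: v_R = v/R = 0.02449 m/day, D_R = D/R = 0.004545 m²/day.
Peak time from v_R²t² + 2D_R t − x² = 0: t = (√(D_R² + v_R²x²) − D_R)/v_R².
√(D_R² + v_R²x²) = √(0.004545² + 0.02449² × 155²) = 3.796; v_R² = 0.0005998.
t = (3.796 − 0.004545)/0.0005998 = 6320 days.

6320 days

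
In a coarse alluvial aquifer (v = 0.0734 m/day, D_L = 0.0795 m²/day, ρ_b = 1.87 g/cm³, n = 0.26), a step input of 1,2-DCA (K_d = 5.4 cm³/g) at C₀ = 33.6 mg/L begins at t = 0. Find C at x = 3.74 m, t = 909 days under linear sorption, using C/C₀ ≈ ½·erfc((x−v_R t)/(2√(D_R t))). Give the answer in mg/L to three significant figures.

Retardation factor R = 1 + ρ_b·K_d/n = 1 + 1.87 × 5.4/0.26 = 39.84.
Sorption retards both mechanisms: v_R = v/R = 0.001842 m/day, D_R = D/R = 0.001995 m²/day.
v_R·t = 0.001842 × 909 = 1.674378 m; 2√(D_R t) = 2.693 m; argument = (3.74 − 1.674378)/2.693 = 0.7670.
C = C₀ × ½·erfc(0.7670) = 33.6 × 0.1390 = 4.67 mg/L.

4.67 mg/L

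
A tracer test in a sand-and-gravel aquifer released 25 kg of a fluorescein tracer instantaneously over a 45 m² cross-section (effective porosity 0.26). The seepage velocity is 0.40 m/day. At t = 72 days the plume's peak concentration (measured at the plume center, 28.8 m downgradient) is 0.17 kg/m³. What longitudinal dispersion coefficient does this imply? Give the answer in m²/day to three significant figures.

0.175 m²/day

At the plume center C_max = M/(n_e·A·√(4πDt)), so D = M²/(4πt·(n_e·A·C_max)²).
n_e·A·C_max = 0.26 × 45 × 0.17 = 1.989 kg/m.
D = 25²/(4π × 72 × 1.989²) = 0.175 m²/day.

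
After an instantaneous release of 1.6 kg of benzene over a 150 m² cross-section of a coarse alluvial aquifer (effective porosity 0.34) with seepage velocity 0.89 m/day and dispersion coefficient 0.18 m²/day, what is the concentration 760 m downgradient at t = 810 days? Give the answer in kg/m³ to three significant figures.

5.33e-05 kg/m³

For an instantaneous plane source, C(x,t) = M/(n_e·A·√(4πDt)) · exp(−(x−vt)²/(4Dt)), with n_e·A the pore (flow) area.
Plume center vt = 0.89 × 810 = 720.9 m, so the well at 760 m is 39.1 m downgradient of the peak.
√(4πDt) = 42.80 m, giving peak height M/(n_e·A·√(4πDt)) = 1.6/(0.34 × 150 × 42.80) = 0.0007330 kg/m³.
(x−vt)²/(4Dt) = (39.1)²/(4 × 0.18 × 810) = 2.621; exp(−2.621) = 0.07273.
C = 0.0007330 × 0.07273 = 5.33e-05 kg/m³.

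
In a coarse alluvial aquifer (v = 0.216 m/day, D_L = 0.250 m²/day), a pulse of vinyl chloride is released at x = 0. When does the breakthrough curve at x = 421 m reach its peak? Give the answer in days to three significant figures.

For the 1D instantaneous-source solution, setting ∂C/∂t = 0 at fixed x gives v²t² + 2Dt − x² = 0, so t = (√(D² + v²x²) − D)/v².
√(D² + v²x²) = √(0.250² + 0.216² × 421²) = 90.94; v² = 0.046656.
t = (90.94 − 0.250)/0.046656 = 1940 days (vs. the pure-advection estimate x/v = 1950 d).

1940 days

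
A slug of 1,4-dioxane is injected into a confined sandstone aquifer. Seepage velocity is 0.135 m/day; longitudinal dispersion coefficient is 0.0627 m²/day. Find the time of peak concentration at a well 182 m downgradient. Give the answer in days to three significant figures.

1340 days

For the 1D instantaneous-source solution, setting ∂C/∂t = 0 at fixed x gives v²t² + 2Dt − x² = 0, so t = (√(D² + v²x²) − D)/v².
√(D² + v²x²) = √(0.0627² + 0.135² × 182²) = 24.57; v² = 0.018225.
t = (24.57 − 0.0627)/0.018225 = 1340 days (vs. the pure-advection estimate x/v = 1350 d).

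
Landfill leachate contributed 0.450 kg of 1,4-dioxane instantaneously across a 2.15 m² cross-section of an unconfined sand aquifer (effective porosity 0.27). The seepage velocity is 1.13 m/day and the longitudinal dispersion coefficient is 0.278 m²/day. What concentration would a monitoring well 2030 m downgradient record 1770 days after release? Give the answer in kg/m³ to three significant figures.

0.00626 kg/m³

For an instantaneous plane source, C(x,t) = M/(n_e·A·√(4πDt)) · exp(−(x−vt)²/(4Dt)), with n_e·A the pore (flow) area.
Plume center vt = 1.13 × 1770 = 2000.1 m, so the well at 2030 m is 29.9 m downgradient of the peak.
√(4πDt) = 78.63 m, giving peak height M/(n_e·A·√(4πDt)) = 0.450/(0.27 × 2.15 × 78.63) = 0.009859 kg/m³.
(x−vt)²/(4Dt) = (29.9)²/(4 × 0.278 × 1770) = 0.4542; exp(−0.4542) = 0.6350.
C = 0.009859 × 0.6350 = 0.00626 kg/m³.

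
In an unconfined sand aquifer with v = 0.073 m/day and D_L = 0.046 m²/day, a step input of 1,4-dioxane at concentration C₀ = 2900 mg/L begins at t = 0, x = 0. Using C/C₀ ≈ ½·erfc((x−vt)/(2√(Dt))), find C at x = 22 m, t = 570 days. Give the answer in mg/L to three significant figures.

For a continuous step input, C/C₀ ≈ ½·erfc((x−vt)/(2√(Dt))).
vt = 0.073 × 570 = 41.61 m and 2√(Dt) = 2√(0.046 × 570) = 10.24 m.
Argument (x−vt)/(2√(Dt)) = (22 − 41.61)/10.24 = -1.915; ½·erfc(-1.915) = 0.9966.
C = 2900 × 0.9966 = 2890 mg/L.

2890 mg/L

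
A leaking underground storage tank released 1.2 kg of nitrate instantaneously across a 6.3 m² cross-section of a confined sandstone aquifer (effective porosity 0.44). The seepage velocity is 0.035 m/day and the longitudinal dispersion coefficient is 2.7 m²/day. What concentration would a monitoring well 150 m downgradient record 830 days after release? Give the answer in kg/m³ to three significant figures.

0.000504 kg/m³

For an instantaneous plane source, C(x,t) = M/(n_e·A·√(4πDt)) · exp(−(x−vt)²/(4Dt)), with n_e·A the pore (flow) area.
Plume center vt = 0.035 × 830 = 29.05 m, so the well at 150 m is 120.95 m downgradient of the peak.
√(4πDt) = 167.8 m, giving peak height M/(n_e·A·√(4πDt)) = 1.2/(0.44 × 6.3 × 167.8) = 0.002580 kg/m³.
(x−vt)²/(4Dt) = (120.95)²/(4 × 2.7 × 830) = 1.632; exp(−1.632) = 0.1955.
C = 0.002580 × 0.1955 = 0.000504 kg/m³.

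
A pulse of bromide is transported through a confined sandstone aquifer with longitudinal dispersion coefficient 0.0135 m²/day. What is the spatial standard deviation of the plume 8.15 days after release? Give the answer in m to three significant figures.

Dispersive spreading gives a Gaussian with σ² = 2Dt; advection only shifts the center.
σ = √(2 × 0.0135 × 8.15) = 0.469 m.

0.469 m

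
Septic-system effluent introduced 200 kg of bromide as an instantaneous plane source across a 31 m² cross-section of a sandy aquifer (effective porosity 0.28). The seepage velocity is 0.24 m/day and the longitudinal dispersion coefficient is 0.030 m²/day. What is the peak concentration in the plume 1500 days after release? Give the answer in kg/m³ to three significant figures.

The peak of an instantaneous 1D plume sits at x = vt; there the Gaussian factor is 1 and C_max = M/(n_e·A·√(4πDt)), where n_e·A is the pore area the mass is dissolved in.
√(4πDt) = √(4π × 0.030 × 1500) = 23.78 m, so C_max = 200/(0.28 × 31 × 23.78) = 0.969 kg/m³.

0.969 kg/m³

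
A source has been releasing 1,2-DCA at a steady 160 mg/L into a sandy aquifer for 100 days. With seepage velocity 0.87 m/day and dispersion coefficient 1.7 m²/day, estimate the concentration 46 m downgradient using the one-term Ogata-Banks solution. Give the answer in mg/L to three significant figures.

For a continuous step input, C/C₀ ≈ ½·erfc((x−vt)/(2√(Dt))).
vt = 0.87 × 100 = 87 m and 2√(Dt) = 2√(1.7 × 100) = 26.08 m.
Argument (x−vt)/(2√(Dt)) = (46 − 87)/26.08 = -1.572; ½·erfc(-1.572) = 0.9869.
C = 160 × 0.9869 = 158 mg/L.

158 mg/L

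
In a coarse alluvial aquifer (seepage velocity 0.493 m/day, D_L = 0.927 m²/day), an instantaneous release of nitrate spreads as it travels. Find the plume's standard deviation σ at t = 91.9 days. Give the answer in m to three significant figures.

13.1 m

Dispersive spreading gives a Gaussian with σ² = 2Dt; advection only shifts the center.
σ = √(2 × 0.927 × 91.9) = 13.1 m.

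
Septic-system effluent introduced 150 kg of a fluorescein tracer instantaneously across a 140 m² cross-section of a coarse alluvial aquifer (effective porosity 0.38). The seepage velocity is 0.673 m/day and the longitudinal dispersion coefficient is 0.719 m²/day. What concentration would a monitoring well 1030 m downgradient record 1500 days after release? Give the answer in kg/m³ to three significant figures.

For an instantaneous plane source, C(x,t) = M/(n_e·A·√(4πDt)) · exp(−(x−vt)²/(4Dt)), with n_e·A the pore (flow) area.
Plume center vt = 0.673 × 1500 = 1009.5 m, so the well at 1030 m is 20.5 m downgradient of the peak.
√(4πDt) = 116.4 m, giving peak height M/(n_e·A·√(4πDt)) = 150/(0.38 × 140 × 116.4) = 0.02422 kg/m³.
(x−vt)²/(4Dt) = (20.5)²/(4 × 0.719 × 1500) = 0.09742; exp(−0.09742) = 0.9072.
C = 0.02422 × 0.9072 = 0.0220 kg/m³.

0.0220 kg/m³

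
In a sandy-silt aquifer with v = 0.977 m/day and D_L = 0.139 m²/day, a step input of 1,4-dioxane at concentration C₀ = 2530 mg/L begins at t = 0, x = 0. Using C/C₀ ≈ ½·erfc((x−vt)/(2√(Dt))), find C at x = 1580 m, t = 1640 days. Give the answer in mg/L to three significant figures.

For a continuous step input, C/C₀ ≈ ½·erfc((x−vt)/(2√(Dt))).
vt = 0.977 × 1640 = 1602.28 m and 2√(Dt) = 2√(0.139 × 1640) = 30.20 m.
Argument (x−vt)/(2√(Dt)) = (1580 − 1602.28)/30.20 = -0.7377; ½·erfc(-0.7377) = 0.8516.
C = 2530 × 0.8516 = 2150 mg/L.

2150 mg/L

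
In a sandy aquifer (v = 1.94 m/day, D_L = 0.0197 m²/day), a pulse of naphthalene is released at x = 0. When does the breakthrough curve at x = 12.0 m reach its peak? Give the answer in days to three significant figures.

For the 1D instantaneous-source solution, setting ∂C/∂t = 0 at fixed x gives v²t² + 2Dt − x² = 0, so t = (√(D² + v²x²) − D)/v².
√(D² + v²x²) = √(0.0197² + 1.94² × 12.0²) = 23.28; v² = 3.7636.
t = (23.28 − 0.0197)/3.7636 = 6.18 days (vs. the pure-advection estimate x/v = 6.19 d).

6.18 days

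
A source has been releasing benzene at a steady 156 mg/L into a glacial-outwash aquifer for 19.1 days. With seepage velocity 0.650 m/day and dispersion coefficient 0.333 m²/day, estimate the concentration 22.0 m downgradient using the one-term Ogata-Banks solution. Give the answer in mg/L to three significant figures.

For a continuous step input, C/C₀ ≈ ½·erfc((x−vt)/(2√(Dt))).
vt = 0.650 × 19.1 = 12.415 m and 2√(Dt) = 2√(0.333 × 19.1) = 5.044 m.
Argument (x−vt)/(2√(Dt)) = (22.0 − 12.415)/5.044 = 1.900; ½·erfc(1.900) = 0.003605.
C = 156 × 0.003605 = 0.562 mg/L.

0.562 mg/L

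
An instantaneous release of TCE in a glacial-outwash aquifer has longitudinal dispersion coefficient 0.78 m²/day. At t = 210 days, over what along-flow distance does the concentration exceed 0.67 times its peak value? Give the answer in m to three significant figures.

The plume is Gaussian with σ = √(2Dt) = √(2 × 0.78 × 210) = 18.10 m.
C/C_peak = exp(−Δx²/(2σ²)) = 0.67 ⇒ Δx = σ·√(−2 ln 0.67) = 18.10 × 0.8950 = 16.20 m.
Width = 2Δx = 32.4 m.

32.4 m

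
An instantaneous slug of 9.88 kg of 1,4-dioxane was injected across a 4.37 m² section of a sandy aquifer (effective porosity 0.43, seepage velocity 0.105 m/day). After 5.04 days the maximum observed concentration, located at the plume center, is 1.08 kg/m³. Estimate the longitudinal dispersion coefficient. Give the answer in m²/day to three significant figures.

0.374 m²/day

At the plume center C_max = M/(n_e·A·√(4πDt)), so D = M²/(4πt·(n_e·A·C_max)²).
n_e·A·C_max = 0.43 × 4.37 × 1.08 = 2.029 kg/m.
D = 9.88²/(4π × 5.04 × 2.029²) = 0.374 m²/day.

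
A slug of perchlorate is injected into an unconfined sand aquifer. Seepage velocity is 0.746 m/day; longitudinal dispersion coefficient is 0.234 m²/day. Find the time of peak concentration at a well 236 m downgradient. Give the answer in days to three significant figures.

For the 1D instantaneous-source solution, setting ∂C/∂t = 0 at fixed x gives v²t² + 2Dt − x² = 0, so t = (√(D² + v²x²) − D)/v².
√(D² + v²x²) = √(0.234² + 0.746² × 236²) = 176.1; v² = 0.556516.
t = (176.1 − 0.234)/0.556516 = 316 days (vs. the pure-advection estimate x/v = 316 d).

316 days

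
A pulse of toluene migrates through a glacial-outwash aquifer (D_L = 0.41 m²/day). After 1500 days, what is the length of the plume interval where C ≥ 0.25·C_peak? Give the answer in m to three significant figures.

The plume is Gaussian with σ = √(2Dt) = √(2 × 0.41 × 1500) = 35.07 m.
C/C_peak = exp(−Δx²/(2σ²)) = 0.25 ⇒ Δx = σ·√(−2 ln 0.25) = 35.07 × 1.665 = 58.39 m.
Width = 2Δx = 117 m.

117 m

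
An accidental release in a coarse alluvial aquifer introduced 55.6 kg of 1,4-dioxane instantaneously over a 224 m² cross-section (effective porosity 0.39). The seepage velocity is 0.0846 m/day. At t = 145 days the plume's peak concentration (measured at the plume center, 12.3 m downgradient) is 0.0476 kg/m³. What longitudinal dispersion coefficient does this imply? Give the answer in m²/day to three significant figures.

At the plume center C_max = M/(n_e·A·√(4πDt)), so D = M²/(4πt·(n_e·A·C_max)²).
n_e·A·C_max = 0.39 × 224 × 0.0476 = 4.158 kg/m.
D = 55.6²/(4π × 145 × 4.158²) = 0.0981 m²/day.

0.0981 m²/day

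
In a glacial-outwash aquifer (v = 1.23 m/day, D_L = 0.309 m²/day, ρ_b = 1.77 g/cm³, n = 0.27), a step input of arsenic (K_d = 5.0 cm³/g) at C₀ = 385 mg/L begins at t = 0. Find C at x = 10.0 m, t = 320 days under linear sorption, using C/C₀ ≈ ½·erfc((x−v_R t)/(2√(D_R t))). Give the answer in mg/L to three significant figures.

290 mg/L

Retardation factor R = 1 + ρ_b·K_d/n = 1 + 1.77 × 5.0/0.27 = 33.78.
Sorption retards both mechanisms: v_R = v/R = 0.03641 m/day, D_R = D/R = 0.009147 m²/day.
v_R·t = 0.03641 × 320 = 11.6512 m; 2√(D_R t) = 3.422 m; argument = (10.0 − 11.6512)/3.422 = -0.4825.
C = C₀ × ½·erfc(-0.4825) = 385 × 0.7525 = 290 mg/L.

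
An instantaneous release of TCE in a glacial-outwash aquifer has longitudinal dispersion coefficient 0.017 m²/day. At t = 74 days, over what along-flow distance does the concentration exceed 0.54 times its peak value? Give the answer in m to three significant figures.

3.52 m

The plume is Gaussian with σ = √(2Dt) = √(2 × 0.017 × 74) = 1.586 m.
C/C_peak = exp(−Δx²/(2σ²)) = 0.54 ⇒ Δx = σ·√(−2 ln 0.54) = 1.586 × 1.110 = 1.760 m.
Width = 2Δx = 3.52 m.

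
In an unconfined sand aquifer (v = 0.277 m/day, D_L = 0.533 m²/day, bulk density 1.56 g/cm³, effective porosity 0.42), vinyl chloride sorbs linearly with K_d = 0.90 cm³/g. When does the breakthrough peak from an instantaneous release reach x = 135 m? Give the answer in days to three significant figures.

2090 days

Retardation factor R = 1 + ρ_b·K_d/n = 1 + 1.56 × 0.90/0.42 = 4.343.
Sorption retards both mechanisms: v_R = v/R = 0.06378 m/day, D_R = D/R = 0.1227 m²/day.
Peak time from v_R²t² + 2D_R t − x² = 0: t = (√(D_R² + v_R²x²) − D_R)/v_R².
√(D_R² + v_R²x²) = √(0.1227² + 0.06378² × 135²) = 8.611; v_R² = 0.004068.
t = (8.611 − 0.1227)/0.004068 = 2090 days.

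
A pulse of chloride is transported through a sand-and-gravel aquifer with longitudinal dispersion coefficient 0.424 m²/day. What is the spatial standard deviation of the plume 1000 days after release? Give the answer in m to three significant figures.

Dispersive spreading gives a Gaussian with σ² = 2Dt; advection only shifts the center.
σ = √(2 × 0.424 × 1000) = 29.1 m.

29.1 m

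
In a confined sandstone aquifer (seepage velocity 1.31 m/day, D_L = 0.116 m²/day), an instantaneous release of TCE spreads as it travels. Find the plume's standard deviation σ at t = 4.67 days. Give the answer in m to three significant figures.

1.04 m

Dispersive spreading gives a Gaussian with σ² = 2Dt; advection only shifts the center.
σ = √(2 × 0.116 × 4.67) = 1.04 m.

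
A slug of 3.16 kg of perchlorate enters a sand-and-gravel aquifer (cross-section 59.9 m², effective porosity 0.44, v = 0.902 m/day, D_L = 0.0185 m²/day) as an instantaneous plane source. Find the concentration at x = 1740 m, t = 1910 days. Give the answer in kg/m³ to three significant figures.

For an instantaneous plane source, C(x,t) = M/(n_e·A·√(4πDt)) · exp(−(x−vt)²/(4Dt)), with n_e·A the pore (flow) area.
Plume center vt = 0.902 × 1910 = 1722.82 m, so the well at 1740 m is 17.18 m downgradient of the peak.
√(4πDt) = 21.07 m, giving peak height M/(n_e·A·√(4πDt)) = 3.16/(0.44 × 59.9 × 21.07) = 0.005690 kg/m³.
(x−vt)²/(4Dt) = (17.18)²/(4 × 0.0185 × 1910) = 2.088; exp(−2.088) = 0.1239.
C = 0.005690 × 0.1239 = 0.000705 kg/m³.

0.000705 kg/m³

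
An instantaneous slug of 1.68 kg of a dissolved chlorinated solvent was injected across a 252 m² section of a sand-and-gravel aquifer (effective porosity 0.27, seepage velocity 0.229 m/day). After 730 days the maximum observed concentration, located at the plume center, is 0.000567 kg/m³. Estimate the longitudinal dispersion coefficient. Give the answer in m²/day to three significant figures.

At the plume center C_max = M/(n_e·A·√(4πDt)), so D = M²/(4πt·(n_e·A·C_max)²).
n_e·A·C_max = 0.27 × 252 × 0.000567 = 0.03858 kg/m.
D = 1.68²/(4π × 730 × 0.03858²) = 0.207 m²/day.

0.207 m²/day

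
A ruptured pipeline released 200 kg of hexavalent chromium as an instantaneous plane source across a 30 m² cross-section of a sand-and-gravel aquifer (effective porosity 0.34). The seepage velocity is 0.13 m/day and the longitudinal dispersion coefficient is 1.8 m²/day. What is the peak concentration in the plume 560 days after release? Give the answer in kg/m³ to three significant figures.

The peak of an instantaneous 1D plume sits at x = vt; there the Gaussian factor is 1 and C_max = M/(n_e·A·√(4πDt)), where n_e·A is the pore area the mass is dissolved in.
√(4πDt) = √(4π × 1.8 × 560) = 112.5 m, so C_max = 200/(0.34 × 30 × 112.5) = 0.174 kg/m³.

0.174 kg/m³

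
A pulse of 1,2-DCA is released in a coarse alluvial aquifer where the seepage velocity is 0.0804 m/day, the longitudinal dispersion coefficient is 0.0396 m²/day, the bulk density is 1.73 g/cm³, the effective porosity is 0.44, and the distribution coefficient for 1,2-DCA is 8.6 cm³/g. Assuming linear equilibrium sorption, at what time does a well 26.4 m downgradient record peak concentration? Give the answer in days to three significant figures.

Retardation factor R = 1 + ρ_b·K_d/n = 1 + 1.73 × 8.6/0.44 = 34.81.
Sorption retards both mechanisms: v_R = v/R = 0.002310 m/day, D_R = D/R = 0.001138 m²/day.
Peak time from v_R²t² + 2D_R t − x² = 0: t = (√(D_R² + v_R²x²) − D_R)/v_R².
√(D_R² + v_R²x²) = √(0.001138² + 0.002310² × 26.4²) = 0.06099; v_R² = 5.336e-06.
t = (0.06099 − 0.001138)/5.336e-06 = 11200 days.

11200 days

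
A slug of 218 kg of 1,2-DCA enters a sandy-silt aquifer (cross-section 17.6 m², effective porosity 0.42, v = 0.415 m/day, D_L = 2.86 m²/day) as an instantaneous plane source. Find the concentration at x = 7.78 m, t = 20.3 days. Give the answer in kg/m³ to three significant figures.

1.09 kg/m³

For an instantaneous plane source, C(x,t) = M/(n_e·A·√(4πDt)) · exp(−(x−vt)²/(4Dt)), with n_e·A the pore (flow) area.
Plume center vt = 0.415 × 20.3 = 8.4245 m, so the well at 7.78 m is 0.6445 m upgradient of the peak.
√(4πDt) = 27.01 m, giving peak height M/(n_e·A·√(4πDt)) = 218/(0.42 × 17.6 × 27.01) = 1.092 kg/m³.
(x−vt)²/(4Dt) = (-0.6445)²/(4 × 2.86 × 20.3) = 0.001789; exp(−0.001789) = 0.9982.
C = 1.092 × 0.9982 = 1.09 kg/m³.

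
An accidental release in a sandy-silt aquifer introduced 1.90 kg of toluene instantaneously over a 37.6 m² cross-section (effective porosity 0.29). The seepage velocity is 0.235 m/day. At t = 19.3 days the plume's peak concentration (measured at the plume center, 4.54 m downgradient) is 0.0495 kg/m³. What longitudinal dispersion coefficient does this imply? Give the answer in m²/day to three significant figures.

At the plume center C_max = M/(n_e·A·√(4πDt)), so D = M²/(4πt·(n_e·A·C_max)²).
n_e·A·C_max = 0.29 × 37.6 × 0.0495 = 0.5397 kg/m.
D = 1.90²/(4π × 19.3 × 0.5397²) = 0.0511 m²/day.

0.0511 m²/day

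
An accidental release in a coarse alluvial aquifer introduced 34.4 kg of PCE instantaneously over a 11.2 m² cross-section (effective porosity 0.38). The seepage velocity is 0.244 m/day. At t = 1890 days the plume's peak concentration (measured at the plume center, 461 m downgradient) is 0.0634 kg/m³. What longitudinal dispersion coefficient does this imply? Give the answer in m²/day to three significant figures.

0.684 m²/day

At the plume center C_max = M/(n_e·A·√(4πDt)), so D = M²/(4πt·(n_e·A·C_max)²).
n_e·A·C_max = 0.38 × 11.2 × 0.0634 = 0.2698 kg/m.
D = 34.4²/(4π × 1890 × 0.2698²) = 0.684 m²/day.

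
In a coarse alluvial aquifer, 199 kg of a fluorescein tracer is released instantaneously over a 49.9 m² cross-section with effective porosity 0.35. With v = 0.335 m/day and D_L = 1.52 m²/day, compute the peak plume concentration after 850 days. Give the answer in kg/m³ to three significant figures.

The peak of an instantaneous 1D plume sits at x = vt; there the Gaussian factor is 1 and C_max = M/(n_e·A·√(4πDt)), where n_e·A is the pore area the mass is dissolved in.
√(4πDt) = √(4π × 1.52 × 850) = 127.4 m, so C_max = 199/(0.35 × 49.9 × 127.4) = 0.0894 kg/m³.

0.0894 kg/m³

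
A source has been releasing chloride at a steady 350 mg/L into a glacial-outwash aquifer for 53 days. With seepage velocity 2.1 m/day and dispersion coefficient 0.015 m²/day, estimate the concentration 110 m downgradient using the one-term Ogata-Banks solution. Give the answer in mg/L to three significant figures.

For a continuous step input, C/C₀ ≈ ½·erfc((x−vt)/(2√(Dt))).
vt = 2.1 × 53 = 111.3 m and 2√(Dt) = 2√(0.015 × 53) = 1.783 m.
Argument (x−vt)/(2√(Dt)) = (110 − 111.3)/1.783 = -0.7291; ½·erfc(-0.7291) = 0.8488.
C = 350 × 0.8488 = 297 mg/L.

297 mg/L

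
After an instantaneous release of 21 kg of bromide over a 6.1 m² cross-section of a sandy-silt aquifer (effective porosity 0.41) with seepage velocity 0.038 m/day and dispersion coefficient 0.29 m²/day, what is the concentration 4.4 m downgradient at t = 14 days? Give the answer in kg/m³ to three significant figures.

For an instantaneous plane source, C(x,t) = M/(n_e·A·√(4πDt)) · exp(−(x−vt)²/(4Dt)), with n_e·A the pore (flow) area.
Plume center vt = 0.038 × 14 = 0.532 m, so the well at 4.4 m is 3.868 m downgradient of the peak.
√(4πDt) = 7.143 m, giving peak height M/(n_e·A·√(4πDt)) = 21/(0.41 × 6.1 × 7.143) = 1.176 kg/m³.
(x−vt)²/(4Dt) = (3.868)²/(4 × 0.29 × 14) = 0.9213; exp(−0.9213) = 0.3980.
C = 1.176 × 0.3980 = 0.468 kg/m³.

0.468 kg/m³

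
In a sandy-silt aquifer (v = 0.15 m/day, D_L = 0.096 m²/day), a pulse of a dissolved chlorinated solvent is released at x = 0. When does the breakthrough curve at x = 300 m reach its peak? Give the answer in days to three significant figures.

2000 days

For the 1D instantaneous-source solution, setting ∂C/∂t = 0 at fixed x gives v²t² + 2Dt − x² = 0, so t = (√(D² + v²x²) − D)/v².
√(D² + v²x²) = √(0.096² + 0.15² × 300²) = 45.00; v² = 0.0225.
t = (45.00 − 0.096)/0.0225 = 2000 days (vs. the pure-advection estimate x/v = 2000 d).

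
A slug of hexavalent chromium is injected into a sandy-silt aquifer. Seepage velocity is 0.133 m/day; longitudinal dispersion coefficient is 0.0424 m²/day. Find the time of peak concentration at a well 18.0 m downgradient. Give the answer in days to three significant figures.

For the 1D instantaneous-source solution, setting ∂C/∂t = 0 at fixed x gives v²t² + 2Dt − x² = 0, so t = (√(D² + v²x²) − D)/v².
√(D² + v²x²) = √(0.0424² + 0.133² × 18.0²) = 2.394; v² = 0.017689.
t = (2.394 − 0.0424)/0.017689 = 133 days (vs. the pure-advection estimate x/v = 135 d).

133 days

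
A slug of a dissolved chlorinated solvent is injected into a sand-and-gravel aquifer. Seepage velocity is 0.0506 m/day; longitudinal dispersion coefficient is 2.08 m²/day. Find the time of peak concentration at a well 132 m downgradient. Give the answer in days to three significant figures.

For the 1D instantaneous-source solution, setting ∂C/∂t = 0 at fixed x gives v²t² + 2Dt − x² = 0, so t = (√(D² + v²x²) − D)/v².
√(D² + v²x²) = √(2.08² + 0.0506² × 132²) = 6.996; v² = 0.00256036.
t = (6.996 − 2.08)/0.00256036 = 1920 days (vs. the pure-advection estimate x/v = 2610 d).

1920 days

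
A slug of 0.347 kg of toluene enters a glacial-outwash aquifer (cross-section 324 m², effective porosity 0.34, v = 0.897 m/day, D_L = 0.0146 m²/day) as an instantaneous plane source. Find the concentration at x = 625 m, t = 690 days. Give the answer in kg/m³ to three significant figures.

0.000112 kg/m³

For an instantaneous plane source, C(x,t) = M/(n_e·A·√(4πDt)) · exp(−(x−vt)²/(4Dt)), with n_e·A the pore (flow) area.
Plume center vt = 0.897 × 690 = 618.93 m, so the well at 625 m is 6.07 m downgradient of the peak.
√(4πDt) = 11.25 m, giving peak height M/(n_e·A·√(4πDt)) = 0.347/(0.34 × 324 × 11.25) = 0.0002800 kg/m³.
(x−vt)²/(4Dt) = (6.07)²/(4 × 0.0146 × 690) = 0.9144; exp(−0.9144) = 0.4008.
C = 0.0002800 × 0.4008 = 0.000112 kg/m³.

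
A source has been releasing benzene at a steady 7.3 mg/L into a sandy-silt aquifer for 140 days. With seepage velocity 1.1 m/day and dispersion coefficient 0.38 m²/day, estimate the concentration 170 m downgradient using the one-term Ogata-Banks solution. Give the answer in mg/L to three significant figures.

0.441 mg/L

For a continuous step input, C/C₀ ≈ ½·erfc((x−vt)/(2√(Dt))).
vt = 1.1 × 140 = 154 m and 2√(Dt) = 2√(0.38 × 140) = 14.59 m.
Argument (x−vt)/(2√(Dt)) = (170 − 154)/14.59 = 1.097; ½·erfc(1.097) = 0.06040.
C = 7.3 × 0.06040 = 0.441 mg/L.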